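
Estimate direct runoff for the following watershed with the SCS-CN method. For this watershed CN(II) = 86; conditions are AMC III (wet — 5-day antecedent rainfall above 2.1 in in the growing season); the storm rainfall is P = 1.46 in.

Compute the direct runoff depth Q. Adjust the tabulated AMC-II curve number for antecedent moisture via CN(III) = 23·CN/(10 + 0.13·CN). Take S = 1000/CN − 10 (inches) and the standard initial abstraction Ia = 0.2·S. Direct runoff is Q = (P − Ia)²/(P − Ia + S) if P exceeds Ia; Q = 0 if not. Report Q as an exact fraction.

Q = 4250648809/4954741650 in ≈ 0.858 in

Adjust CN=86 to AMC III: 23·86/(10 + 0.13·86) → 1978 ÷ (1059/50) = 98900/1059 ≈ 93.390
S = 1000/(98900/1059) − 10 = 700/989 in ≈ 0.708 in
Ia = 0.2S: 0.2·0.708 = 0.142 in (exactly 140/989)
Excess rainfall: 1.460 − 0.142 = 1.318 in; P > Ia so Q > 0
Runoff Q = (P−Ia)²/(P−Ia+S) = (1.318)²/(1.318+0.708) = 4250648809/4954741650 ≈ 0.858 in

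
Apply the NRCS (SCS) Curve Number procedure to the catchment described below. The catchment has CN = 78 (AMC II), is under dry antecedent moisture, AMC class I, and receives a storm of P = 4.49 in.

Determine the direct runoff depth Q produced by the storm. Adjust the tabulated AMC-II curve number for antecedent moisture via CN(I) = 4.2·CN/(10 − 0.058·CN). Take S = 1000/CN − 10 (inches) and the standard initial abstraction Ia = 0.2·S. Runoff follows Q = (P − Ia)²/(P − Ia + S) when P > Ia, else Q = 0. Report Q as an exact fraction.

Q = 66425268361/66153168900 in ≈ 1.004 in

Adjust CN=78 to AMC I: 4.2·78/(10 − 0.058·78) → (1638/5) ÷ (1369/250) = 81900/1369 ≈ 59.825
S = 1000/(81900/1369) − 10 = 5500/819 in ≈ 6.716 in
Ia = 0.2S: 0.2·6.716 = 1.343 in (exactly 1100/819)
P − Ia = 4.490 − 1.343 = 257731/81900 ≈ 3.147 in (> 0, runoff occurs)
Q = (257731/81900)²/((257731/81900) + 5500/819) = (66425268361/6707610000)/(807731/81900) = 66425268361/66153168900 in ≈ 1.004 in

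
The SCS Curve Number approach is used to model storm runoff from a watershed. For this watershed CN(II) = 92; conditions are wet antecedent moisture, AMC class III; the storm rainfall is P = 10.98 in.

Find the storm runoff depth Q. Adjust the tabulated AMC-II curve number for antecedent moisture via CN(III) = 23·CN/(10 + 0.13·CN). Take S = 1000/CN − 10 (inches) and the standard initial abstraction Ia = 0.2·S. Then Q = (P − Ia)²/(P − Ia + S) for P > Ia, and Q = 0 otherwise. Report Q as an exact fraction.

Q = 83186673241/7893235450 in ≈ 10.539 in

Wet (AMC III): CN(III) = 23·92/(10 + 0.13·92) = 2116/(549/25) = 52900/549 ≈ 96.357
Max retention: S = 1000/(52900/549) − 10 = 200/529 in (≈ 0.378 in)
Initial abstraction Ia = S/5 = (200/529)/5 = 40/529 ≈ 0.076 in
P − Ia = 10.980 − 0.076 = 288421/26450 ≈ 10.904 in (> 0, runoff occurs)
Q = (288421/26450)²/((288421/26450) + 200/529) = (83186673241/699602500)/(298421/26450) = 83186673241/7893235450 in ≈ 10.539 in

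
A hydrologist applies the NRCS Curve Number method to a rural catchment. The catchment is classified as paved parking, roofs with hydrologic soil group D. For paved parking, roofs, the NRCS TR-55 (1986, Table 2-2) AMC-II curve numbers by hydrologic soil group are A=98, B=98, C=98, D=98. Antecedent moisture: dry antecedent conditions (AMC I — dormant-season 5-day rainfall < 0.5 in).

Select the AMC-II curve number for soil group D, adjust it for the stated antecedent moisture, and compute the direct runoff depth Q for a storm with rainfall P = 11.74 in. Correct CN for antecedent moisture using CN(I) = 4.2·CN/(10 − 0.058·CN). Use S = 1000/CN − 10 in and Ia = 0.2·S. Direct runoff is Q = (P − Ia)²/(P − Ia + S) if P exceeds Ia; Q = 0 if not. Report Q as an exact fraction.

NRCS table: paved parking, roofs, soil group D → CN(II) = 98
CN(I) from CN(II)=98: (4.2·98)/(10 − 0.058·98) = 102900/1079 ≈ 95.366
Retention S: 1000/CN − 10 with CN=95.366 → S = 500/1029 ≈ 0.486 in
Ia = 0.2·(500/1029) = 100/1029 in ≈ 0.097 in
P − Ia = 11.740 − 0.097 = 599023/51450 ≈ 11.643 in (> 0, runoff occurs)
Q = (599023/51450)²/((599023/51450) + 500/1029) = (358828554529/2647102500)/(624023/51450) = 358828554529/32105983350 in ≈ 11.176 in

Q = 358828554529/32105983350 in ≈ 11.176 in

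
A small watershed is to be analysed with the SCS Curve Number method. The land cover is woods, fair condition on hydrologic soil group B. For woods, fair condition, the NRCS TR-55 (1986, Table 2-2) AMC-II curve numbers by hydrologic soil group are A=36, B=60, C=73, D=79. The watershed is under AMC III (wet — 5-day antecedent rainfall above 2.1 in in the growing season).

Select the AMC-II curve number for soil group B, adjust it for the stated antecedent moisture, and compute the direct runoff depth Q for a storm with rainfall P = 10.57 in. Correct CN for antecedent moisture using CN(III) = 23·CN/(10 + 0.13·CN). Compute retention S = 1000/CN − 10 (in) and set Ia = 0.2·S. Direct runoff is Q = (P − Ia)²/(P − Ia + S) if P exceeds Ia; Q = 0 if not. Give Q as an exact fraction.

Q = 4751758489/613637700 in ≈ 7.744 in

NRCS table: woods, fair condition, soil group B → CN(II) = 60
Adjust CN=60 to AMC III: 23·60/(10 + 0.13·60) → 1380 ÷ (89/5) = 6900/89 ≈ 77.528
S = 1000/(6900/89) − 10 = 200/69 in ≈ 2.899 in
Initial abstraction Ia = S/5 = (200/69)/5 = 40/69 ≈ 0.580 in
P − Ia = 10.570 − 0.580 = 68933/6900 ≈ 9.990 in (> 0, runoff occurs)
Q: (68933/6900)² ÷ (88933/6900) = 4751758489/613637700 in (≈ 7.744 in)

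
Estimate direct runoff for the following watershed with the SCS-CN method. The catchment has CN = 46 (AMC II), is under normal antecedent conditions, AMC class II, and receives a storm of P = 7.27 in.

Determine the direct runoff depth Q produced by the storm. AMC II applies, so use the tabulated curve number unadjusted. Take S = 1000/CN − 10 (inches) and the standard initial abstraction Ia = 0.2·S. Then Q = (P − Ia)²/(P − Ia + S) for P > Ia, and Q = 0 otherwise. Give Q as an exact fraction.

Q = 128165041/88138300 in ≈ 1.454 in

Average conditions: CN = 46 (no AMC adjustment).
Max retention: S = 1000/46 − 10 = 270/23 in (≈ 11.739 in)
Initial abstraction Ia = S/5 = (270/23)/5 = 54/23 ≈ 2.348 in
Since P=7.270 > Ia=2.348: effective rainfall P−Ia = 11321/2300 in
Q: (11321/2300)² ÷ (38321/2300) = 128165041/88138300 in (≈ 1.454 in)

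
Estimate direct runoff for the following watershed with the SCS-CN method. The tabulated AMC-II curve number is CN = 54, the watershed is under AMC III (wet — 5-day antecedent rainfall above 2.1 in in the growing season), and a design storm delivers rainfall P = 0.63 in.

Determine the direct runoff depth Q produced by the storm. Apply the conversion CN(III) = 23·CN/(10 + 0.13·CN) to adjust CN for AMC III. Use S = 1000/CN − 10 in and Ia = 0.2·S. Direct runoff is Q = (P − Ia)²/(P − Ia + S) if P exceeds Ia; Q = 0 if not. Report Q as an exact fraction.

Adjust CN=54 to AMC III: 23·54/(10 + 0.13·54) → 1242 ÷ (851/50) = 2700/37 ≈ 72.973
S = 1000/(2700/37) − 10 = 100/27 in ≈ 3.704 in
Ia = 0.2·(100/27) = 20/27 in ≈ 0.741 in
P = 0.630 ≤ Ia = 0.741 in: entire storm abstracted, Q = 0.

Q = 0 in ≈ 0.000 in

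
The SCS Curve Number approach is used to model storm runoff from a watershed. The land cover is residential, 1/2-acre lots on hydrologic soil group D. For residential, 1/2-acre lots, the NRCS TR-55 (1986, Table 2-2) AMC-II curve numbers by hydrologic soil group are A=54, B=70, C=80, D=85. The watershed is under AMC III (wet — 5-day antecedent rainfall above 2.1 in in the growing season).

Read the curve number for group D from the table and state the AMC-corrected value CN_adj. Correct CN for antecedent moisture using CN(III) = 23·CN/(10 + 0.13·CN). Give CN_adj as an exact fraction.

CN_adj = 39100/421 ≈ 92.874

NRCS table: residential, 1/2-acre lots, soil group D → CN(II) = 85
Adjust CN=85 to AMC III: 23·85/(10 + 0.13·85) → 1955 ÷ (421/20) = 39100/421 ≈ 92.874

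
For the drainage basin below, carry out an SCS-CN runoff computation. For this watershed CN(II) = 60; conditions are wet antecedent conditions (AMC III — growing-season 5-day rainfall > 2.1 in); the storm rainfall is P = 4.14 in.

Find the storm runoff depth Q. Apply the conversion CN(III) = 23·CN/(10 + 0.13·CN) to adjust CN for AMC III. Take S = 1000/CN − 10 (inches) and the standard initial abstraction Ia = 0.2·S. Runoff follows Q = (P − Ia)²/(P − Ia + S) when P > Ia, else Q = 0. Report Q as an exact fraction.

Q = 150872089/76876350 in ≈ 1.963 in

Wet (AMC III): CN(III) = 23·60/(10 + 0.13·60) = 1380/(89/5) = 6900/89 ≈ 77.528
Max retention: S = 1000/(6900/89) − 10 = 200/69 in (≈ 2.899 in)
Ia = 0.2·(200/69) = 40/69 in ≈ 0.580 in
Excess rainfall: 4.140 − 0.580 = 3.560 in; P > Ia so Q > 0
Runoff Q = (P−Ia)²/(P−Ia+S) = (3.560)²/(3.560+2.899) = 150872089/76876350 ≈ 1.963 in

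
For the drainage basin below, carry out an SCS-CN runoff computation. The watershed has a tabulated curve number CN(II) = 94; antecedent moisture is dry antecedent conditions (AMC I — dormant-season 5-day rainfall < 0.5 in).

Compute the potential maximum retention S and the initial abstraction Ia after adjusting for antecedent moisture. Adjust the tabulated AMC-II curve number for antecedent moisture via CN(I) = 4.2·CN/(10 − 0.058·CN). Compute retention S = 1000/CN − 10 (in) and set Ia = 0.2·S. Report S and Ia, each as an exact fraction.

Dry (AMC I): CN(I) = 4.2·94/(10 − 0.058·94) = (1974/5)/(1137/250) = 32900/379 ≈ 86.807
Retention S: 1000/CN − 10 with CN=86.807 → S = 500/329 ≈ 1.520 in
Ia = 0.2S: 0.2·1.520 = 0.304 in (exactly 100/329)

S = 500/329 in ≈ 1.520 in; Ia = 100/329 in ≈ 0.304 in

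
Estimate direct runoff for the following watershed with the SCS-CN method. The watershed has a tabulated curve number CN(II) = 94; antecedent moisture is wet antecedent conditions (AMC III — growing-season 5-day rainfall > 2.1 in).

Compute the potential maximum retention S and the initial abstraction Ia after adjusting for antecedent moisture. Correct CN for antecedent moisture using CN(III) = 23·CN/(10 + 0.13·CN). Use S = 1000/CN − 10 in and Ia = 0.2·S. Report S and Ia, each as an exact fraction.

S = 300/1081 in ≈ 0.278 in; Ia = 60/1081 in ≈ 0.056 in

Adjust CN=94 to AMC III: 23·94/(10 + 0.13·94) → 2162 ÷ (1111/50) = 108100/1111 ≈ 97.300
S = 1000/(108100/1111) − 10 = 300/1081 in ≈ 0.278 in
Initial abstraction Ia = S/5 = (300/1081)/5 = 60/1081 ≈ 0.056 in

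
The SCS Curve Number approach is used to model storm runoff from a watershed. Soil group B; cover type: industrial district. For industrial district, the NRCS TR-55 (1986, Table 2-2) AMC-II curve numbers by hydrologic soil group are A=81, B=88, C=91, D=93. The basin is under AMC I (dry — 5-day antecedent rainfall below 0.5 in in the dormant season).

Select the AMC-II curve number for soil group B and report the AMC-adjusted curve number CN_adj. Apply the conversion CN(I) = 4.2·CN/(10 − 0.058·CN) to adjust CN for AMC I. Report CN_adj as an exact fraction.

CN_adj = 3850/51 ≈ 75.490

NRCS table: industrial district, soil group B → CN(II) = 88
Dry (AMC I): CN(I) = 4.2·88/(10 − 0.058·88) = (1848/5)/(612/125) = 3850/51 ≈ 75.490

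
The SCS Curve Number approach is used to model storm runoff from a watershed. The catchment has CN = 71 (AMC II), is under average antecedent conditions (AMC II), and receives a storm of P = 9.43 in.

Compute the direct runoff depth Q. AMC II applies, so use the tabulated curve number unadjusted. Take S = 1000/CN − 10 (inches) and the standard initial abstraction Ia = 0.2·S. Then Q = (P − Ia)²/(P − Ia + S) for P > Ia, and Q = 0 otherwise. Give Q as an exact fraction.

CN(II) = 71; AMC II needs no correction.
Retention S: 1000/CN − 10 with CN=71.000 → S = 290/71 ≈ 4.085 in
Ia = 0.2S: 0.2·4.085 = 0.817 in (exactly 58/71)
Excess rainfall: 9.430 − 0.817 = 8.613 in; P > Ia so Q > 0
Runoff Q = (P−Ia)²/(P−Ia+S) = (8.613)²/(8.613+4.085) = 3739689409/640086300 ≈ 5.842 in

Q = 3739689409/640086300 in ≈ 5.842 in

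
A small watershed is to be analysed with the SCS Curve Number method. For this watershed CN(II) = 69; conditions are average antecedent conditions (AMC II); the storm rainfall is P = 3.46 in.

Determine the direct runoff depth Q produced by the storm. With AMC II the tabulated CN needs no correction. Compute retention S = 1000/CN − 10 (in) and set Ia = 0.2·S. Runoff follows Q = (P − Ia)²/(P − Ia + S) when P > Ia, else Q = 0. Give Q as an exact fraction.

AMC II — tabulated CN = 69 applies directly.
Retention S: 1000/CN − 10 with CN=69.000 → S = 310/69 ≈ 4.493 in
Initial abstraction Ia = S/5 = (310/69)/5 = 62/69 ≈ 0.899 in
Since P=3.460 > Ia=0.899: effective rainfall P−Ia = 8837/3450 in
Q: (8837/3450)² ÷ (24337/3450) = 78092569/83962650 in (≈ 0.930 in)

Q = 78092569/83962650 in ≈ 0.930 in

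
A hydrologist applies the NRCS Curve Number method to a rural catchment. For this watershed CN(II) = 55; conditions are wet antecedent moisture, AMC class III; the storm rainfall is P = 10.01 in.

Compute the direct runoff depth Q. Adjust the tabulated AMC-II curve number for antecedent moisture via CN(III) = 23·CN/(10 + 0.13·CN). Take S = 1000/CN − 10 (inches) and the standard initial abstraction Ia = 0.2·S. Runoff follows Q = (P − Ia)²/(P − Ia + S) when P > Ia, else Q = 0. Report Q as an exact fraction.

Wet (AMC III): CN(III) = 23·55/(10 + 0.13·55) = 1265/(343/20) = 25300/343 ≈ 73.761
Retention S: 1000/CN − 10 with CN=73.761 → S = 900/253 ≈ 3.557 in
Initial abstraction Ia = S/5 = (900/253)/5 = 180/253 ≈ 0.711 in
P − Ia = 10.010 − 0.711 = 235253/25300 ≈ 9.299 in (> 0, runoff occurs)
Runoff Q = (P−Ia)²/(P−Ia+S) = (9.299)²/(9.299+3.557) = 55343974009/8228900900 ≈ 6.726 in

Q = 55343974009/8228900900 in ≈ 6.726 in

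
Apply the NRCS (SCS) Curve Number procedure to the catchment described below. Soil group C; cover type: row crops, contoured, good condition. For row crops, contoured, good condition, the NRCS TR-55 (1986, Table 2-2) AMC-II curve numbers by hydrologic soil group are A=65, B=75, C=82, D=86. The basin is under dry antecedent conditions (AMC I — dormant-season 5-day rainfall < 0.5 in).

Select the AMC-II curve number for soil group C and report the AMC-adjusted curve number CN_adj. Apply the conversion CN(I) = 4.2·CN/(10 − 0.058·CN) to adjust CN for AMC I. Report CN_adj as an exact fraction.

NRCS table: row crops, contoured, good condition, soil group C → CN(II) = 82
Dry (AMC I): CN(I) = 4.2·82/(10 − 0.058·82) = (1722/5)/(1311/250) = 28700/437 ≈ 65.675

CN_adj = 28700/437 ≈ 65.675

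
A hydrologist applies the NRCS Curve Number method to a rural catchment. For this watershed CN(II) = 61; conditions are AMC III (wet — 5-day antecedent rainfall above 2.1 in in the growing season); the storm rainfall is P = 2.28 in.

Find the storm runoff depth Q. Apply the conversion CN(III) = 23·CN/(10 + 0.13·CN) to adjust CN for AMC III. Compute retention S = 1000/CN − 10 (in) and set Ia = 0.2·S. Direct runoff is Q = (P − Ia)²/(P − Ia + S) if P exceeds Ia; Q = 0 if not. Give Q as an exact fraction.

Q = 1218913947/1846944275 in ≈ 0.660 in

Adjust CN=61 to AMC III: 23·61/(10 + 0.13·61) → 1403 ÷ (1793/100) = 140300/1793 ≈ 78.249
Max retention: S = 1000/(140300/1793) − 10 = 3900/1403 in (≈ 2.780 in)
Ia = 0.2S: 0.2·2.780 = 0.556 in (exactly 780/1403)
P − Ia = 2.280 − 0.556 = 60471/35075 ≈ 1.724 in (> 0, runoff occurs)
Q = (60471/35075)²/((60471/35075) + 3900/1403) = (3656741841/1230255625)/(157971/35075) = 1218913947/1846944275 in ≈ 0.660 in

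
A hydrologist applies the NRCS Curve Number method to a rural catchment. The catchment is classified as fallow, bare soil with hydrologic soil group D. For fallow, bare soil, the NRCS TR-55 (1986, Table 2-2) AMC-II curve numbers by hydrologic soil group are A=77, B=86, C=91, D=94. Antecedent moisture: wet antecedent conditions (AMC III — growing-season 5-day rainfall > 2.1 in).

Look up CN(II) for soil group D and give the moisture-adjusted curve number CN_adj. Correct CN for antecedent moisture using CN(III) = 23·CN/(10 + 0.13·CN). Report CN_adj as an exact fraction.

NRCS table: fallow, bare soil, soil group D → CN(II) = 94
Wet (AMC III): CN(III) = 23·94/(10 + 0.13·94) = 2162/(1111/50) = 108100/1111 ≈ 97.300

CN_adj = 108100/1111 ≈ 97.300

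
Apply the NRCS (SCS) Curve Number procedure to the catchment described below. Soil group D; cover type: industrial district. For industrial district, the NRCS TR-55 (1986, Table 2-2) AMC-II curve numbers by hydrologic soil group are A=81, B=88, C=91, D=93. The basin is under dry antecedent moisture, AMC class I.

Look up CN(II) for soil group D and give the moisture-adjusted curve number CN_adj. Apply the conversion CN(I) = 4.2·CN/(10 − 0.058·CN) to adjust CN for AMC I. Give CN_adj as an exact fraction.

NRCS table: industrial district, soil group D → CN(II) = 93
CN(I) from CN(II)=93: (4.2·93)/(10 − 0.058·93) = 27900/329 ≈ 84.802

CN_adj = 27900/329 ≈ 84.802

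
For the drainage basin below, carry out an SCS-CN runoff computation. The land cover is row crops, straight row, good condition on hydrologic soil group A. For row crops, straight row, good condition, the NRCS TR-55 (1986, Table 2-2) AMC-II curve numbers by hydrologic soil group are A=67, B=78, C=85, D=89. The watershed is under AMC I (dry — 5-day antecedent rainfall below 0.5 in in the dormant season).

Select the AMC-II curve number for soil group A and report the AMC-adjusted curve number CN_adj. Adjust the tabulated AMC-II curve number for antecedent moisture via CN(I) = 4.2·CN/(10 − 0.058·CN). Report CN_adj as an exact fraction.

NRCS table: row crops, straight row, good condition, soil group A → CN(II) = 67
Adjust CN=67 to AMC I: 4.2·67/(10 − 0.058·67) → (1407/5) ÷ (3057/500) = 46900/1019 ≈ 46.026

CN_adj = 46900/1019 ≈ 46.026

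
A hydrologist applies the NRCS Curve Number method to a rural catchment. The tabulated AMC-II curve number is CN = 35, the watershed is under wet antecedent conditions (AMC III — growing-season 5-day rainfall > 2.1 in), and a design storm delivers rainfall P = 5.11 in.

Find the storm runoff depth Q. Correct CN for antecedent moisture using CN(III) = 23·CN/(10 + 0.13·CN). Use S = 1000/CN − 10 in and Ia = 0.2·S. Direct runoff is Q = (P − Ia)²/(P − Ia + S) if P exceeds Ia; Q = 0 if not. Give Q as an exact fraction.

Wet (AMC III): CN(III) = 23·35/(10 + 0.13·35) = 805/(291/20) = 16100/291 ≈ 55.326
S = 1000/(16100/291) − 10 = 1300/161 in ≈ 8.075 in
Ia = 0.2·(1300/161) = 260/161 in ≈ 1.615 in
Since P=5.110 > Ia=1.615: effective rainfall P−Ia = 56271/16100 in
Q = (56271/16100)²/((56271/16100) + 1300/161) = (3166425441/259210000)/(186271/16100) = 3166425441/2998963100 in ≈ 1.056 in

Q = 3166425441/2998963100 in ≈ 1.056 in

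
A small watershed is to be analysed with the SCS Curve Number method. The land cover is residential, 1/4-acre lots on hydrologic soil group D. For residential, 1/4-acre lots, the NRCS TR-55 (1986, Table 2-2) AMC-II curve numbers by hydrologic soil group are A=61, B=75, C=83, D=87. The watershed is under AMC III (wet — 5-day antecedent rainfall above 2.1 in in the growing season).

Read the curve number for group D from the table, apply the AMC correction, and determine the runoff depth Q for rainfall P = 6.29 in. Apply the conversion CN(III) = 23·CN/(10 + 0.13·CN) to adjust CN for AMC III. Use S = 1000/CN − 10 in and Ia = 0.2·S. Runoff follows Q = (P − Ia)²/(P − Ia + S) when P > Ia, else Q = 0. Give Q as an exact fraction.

NRCS table: residential, 1/4-acre lots, soil group D → CN(II) = 87
CN(III) from CN(II)=87: (23·87)/(10 + 0.13·87) = 200100/2131 ≈ 93.900
S = 1000/(200100/2131) − 10 = 1300/2001 in ≈ 0.650 in
Ia = 0.2S: 0.2·0.650 = 0.130 in (exactly 260/2001)
P − Ia = 6.290 − 0.130 = 1232629/200100 ≈ 6.160 in (> 0, runoff occurs)
Q = (1232629/200100)²/((1232629/200100) + 1300/2001) = (1519374251641/40040010000)/(1362629/200100) = 1519374251641/272662062900 in ≈ 5.572 in

Q = 1519374251641/272662062900 in ≈ 5.572 in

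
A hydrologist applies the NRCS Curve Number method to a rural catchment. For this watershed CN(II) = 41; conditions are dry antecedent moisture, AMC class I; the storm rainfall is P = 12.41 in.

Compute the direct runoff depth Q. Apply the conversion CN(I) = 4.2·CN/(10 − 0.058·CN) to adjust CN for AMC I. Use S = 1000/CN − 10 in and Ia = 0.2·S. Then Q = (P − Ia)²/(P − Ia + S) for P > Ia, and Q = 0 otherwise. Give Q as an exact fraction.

CN(I) from CN(II)=41: (4.2·41)/(10 − 0.058·41) = 86100/3811 ≈ 22.592
Max retention: S = 1000/(86100/3811) − 10 = 29500/861 in (≈ 34.262 in)
Initial abstraction Ia = S/5 = (29500/861)/5 = 5900/861 ≈ 6.852 in
Excess rainfall: 12.410 − 6.852 = 5.558 in; P > Ia so Q > 0
Q = (478501/86100)²/((478501/86100) + 29500/861) = (228963207001/7413210000)/(3428501/86100) = 228963207001/295193936100 in ≈ 0.776 in

Q = 228963207001/295193936100 in ≈ 0.776 in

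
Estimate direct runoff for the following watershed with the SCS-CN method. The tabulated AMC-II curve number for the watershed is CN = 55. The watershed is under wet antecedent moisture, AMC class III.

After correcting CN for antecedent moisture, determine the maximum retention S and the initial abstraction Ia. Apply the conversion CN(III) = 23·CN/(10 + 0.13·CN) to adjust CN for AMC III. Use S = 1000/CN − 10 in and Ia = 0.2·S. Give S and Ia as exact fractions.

Wet (AMC III): CN(III) = 23·55/(10 + 0.13·55) = 1265/(343/20) = 25300/343 ≈ 73.761
S = 1000/(25300/343) − 10 = 900/253 in ≈ 3.557 in
Initial abstraction Ia = S/5 = (900/253)/5 = 180/253 ≈ 0.711 in

S = 900/253 in ≈ 3.557 in; Ia = 180/253 in ≈ 0.711 in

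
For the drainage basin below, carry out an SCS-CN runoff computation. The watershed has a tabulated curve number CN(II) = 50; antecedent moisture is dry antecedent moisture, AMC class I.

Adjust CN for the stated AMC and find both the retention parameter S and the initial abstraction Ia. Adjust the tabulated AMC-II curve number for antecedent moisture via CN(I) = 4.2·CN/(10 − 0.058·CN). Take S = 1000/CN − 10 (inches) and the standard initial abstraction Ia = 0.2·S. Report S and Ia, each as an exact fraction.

S = 500/21 in ≈ 23.810 in; Ia = 100/21 in ≈ 4.762 in

Adjust CN=50 to AMC I: 4.2·50/(10 − 0.058·50) → 210 ÷ (71/10) = 2100/71 ≈ 29.577
S = 1000/(2100/71) − 10 = 500/21 in ≈ 23.810 in
Initial abstraction Ia = S/5 = (500/21)/5 = 100/21 ≈ 4.762 in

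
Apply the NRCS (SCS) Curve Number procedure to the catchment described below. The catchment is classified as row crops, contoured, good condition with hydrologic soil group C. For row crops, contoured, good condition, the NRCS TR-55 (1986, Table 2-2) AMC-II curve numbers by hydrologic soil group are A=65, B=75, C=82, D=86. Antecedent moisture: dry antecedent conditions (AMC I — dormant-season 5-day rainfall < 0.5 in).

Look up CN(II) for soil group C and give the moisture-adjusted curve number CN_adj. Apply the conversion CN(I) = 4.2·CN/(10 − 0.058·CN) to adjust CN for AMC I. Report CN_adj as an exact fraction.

CN_adj = 28700/437 ≈ 65.675

NRCS table: row crops, contoured, good condition, soil group C → CN(II) = 82
Adjust CN=82 to AMC I: 4.2·82/(10 − 0.058·82) → (1722/5) ÷ (1311/250) = 28700/437 ≈ 65.675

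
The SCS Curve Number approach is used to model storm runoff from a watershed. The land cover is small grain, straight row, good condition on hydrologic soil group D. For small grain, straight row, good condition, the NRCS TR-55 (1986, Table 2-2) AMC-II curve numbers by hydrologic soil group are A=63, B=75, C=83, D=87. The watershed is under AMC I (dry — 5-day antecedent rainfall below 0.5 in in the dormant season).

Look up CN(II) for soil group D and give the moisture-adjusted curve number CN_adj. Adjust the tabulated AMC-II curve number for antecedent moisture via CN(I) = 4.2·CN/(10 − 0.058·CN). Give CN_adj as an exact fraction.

NRCS table: small grain, straight row, good condition, soil group D → CN(II) = 87
Adjust CN=87 to AMC I: 4.2·87/(10 − 0.058·87) → (1827/5) ÷ (2477/500) = 182700/2477 ≈ 73.759

CN_adj = 182700/2477 ≈ 73.759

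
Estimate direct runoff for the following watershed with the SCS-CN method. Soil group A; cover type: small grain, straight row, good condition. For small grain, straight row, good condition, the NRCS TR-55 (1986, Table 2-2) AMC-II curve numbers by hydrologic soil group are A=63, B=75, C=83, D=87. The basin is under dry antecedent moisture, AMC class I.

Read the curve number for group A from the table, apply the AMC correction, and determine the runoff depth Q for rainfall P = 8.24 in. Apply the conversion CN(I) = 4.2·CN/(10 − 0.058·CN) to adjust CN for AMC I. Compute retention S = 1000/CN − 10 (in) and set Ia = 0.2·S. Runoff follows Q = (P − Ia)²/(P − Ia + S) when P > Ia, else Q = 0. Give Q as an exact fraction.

NRCS table: small grain, straight row, good condition, soil group A → CN(II) = 63
Dry (AMC I): CN(I) = 4.2·63/(10 − 0.058·63) = (1323/5)/(3173/500) = 132300/3173 ≈ 41.696
Retention S: 1000/CN − 10 with CN=41.696 → S = 18500/1323 ≈ 13.983 in
Ia = 0.2S: 0.2·13.983 = 2.797 in (exactly 3700/1323)
Since P=8.240 > Ia=2.797: effective rainfall P−Ia = 180038/33075 in
Q = (180038/33075)²/((180038/33075) + 18500/1323) = (32413681444/1093955625)/(642538/33075) = 16206840722/10625972175 in ≈ 1.525 in

Q = 16206840722/10625972175 in ≈ 1.525 in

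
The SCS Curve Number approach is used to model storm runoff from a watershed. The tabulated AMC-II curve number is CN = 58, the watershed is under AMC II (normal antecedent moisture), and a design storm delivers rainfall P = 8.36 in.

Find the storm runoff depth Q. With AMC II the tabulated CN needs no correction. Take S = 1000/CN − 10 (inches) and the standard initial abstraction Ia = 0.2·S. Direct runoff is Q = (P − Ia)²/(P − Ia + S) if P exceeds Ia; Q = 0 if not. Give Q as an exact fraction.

Average conditions: CN = 58 (no AMC adjustment).
Retention S: 1000/CN − 10 with CN=58.000 → S = 210/29 ≈ 7.241 in
Ia = 0.2S: 0.2·7.241 = 1.448 in (exactly 42/29)
Excess rainfall: 8.360 − 1.448 = 6.912 in; P > Ia so Q > 0
Runoff Q = (P−Ia)²/(P−Ia+S) = (6.912)²/(6.912+7.241) = 25110121/7439225 ≈ 3.375 in

Q = 25110121/7439225 in ≈ 3.375 in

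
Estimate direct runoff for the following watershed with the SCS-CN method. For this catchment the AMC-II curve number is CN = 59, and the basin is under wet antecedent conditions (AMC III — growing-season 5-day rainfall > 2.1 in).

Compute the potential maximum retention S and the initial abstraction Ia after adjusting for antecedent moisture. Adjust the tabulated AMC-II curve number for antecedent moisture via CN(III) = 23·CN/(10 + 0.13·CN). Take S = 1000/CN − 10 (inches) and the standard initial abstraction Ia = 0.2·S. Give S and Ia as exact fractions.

S = 4100/1357 in ≈ 3.021 in; Ia = 820/1357 in ≈ 0.604 in

Wet (AMC III): CN(III) = 23·59/(10 + 0.13·59) = 1357/(1767/100) = 135700/1767 ≈ 76.797
Retention S: 1000/CN − 10 with CN=76.797 → S = 4100/1357 ≈ 3.021 in
Ia = 0.2·(4100/1357) = 820/1357 in ≈ 0.604 in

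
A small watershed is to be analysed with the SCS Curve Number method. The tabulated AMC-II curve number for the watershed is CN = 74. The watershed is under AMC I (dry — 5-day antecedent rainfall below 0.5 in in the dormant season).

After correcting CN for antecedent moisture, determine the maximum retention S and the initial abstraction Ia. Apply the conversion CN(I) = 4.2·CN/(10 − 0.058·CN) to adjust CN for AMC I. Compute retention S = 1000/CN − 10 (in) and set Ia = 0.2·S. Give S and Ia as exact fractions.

Dry (AMC I): CN(I) = 4.2·74/(10 − 0.058·74) = (1554/5)/(1427/250) = 77700/1427 ≈ 54.450
Max retention: S = 1000/(77700/1427) − 10 = 6500/777 in (≈ 8.366 in)
Ia = 0.2S: 0.2·8.366 = 1.673 in (exactly 1300/777)

S = 6500/777 in ≈ 8.366 in; Ia = 1300/777 in ≈ 1.673 in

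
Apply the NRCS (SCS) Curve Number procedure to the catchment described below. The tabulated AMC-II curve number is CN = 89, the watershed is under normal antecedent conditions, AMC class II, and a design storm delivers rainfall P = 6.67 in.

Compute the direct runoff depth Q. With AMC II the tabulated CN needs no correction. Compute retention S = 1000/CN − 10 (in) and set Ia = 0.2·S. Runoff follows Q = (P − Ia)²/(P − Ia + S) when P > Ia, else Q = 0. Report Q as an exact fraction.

Average conditions: CN = 89 (no AMC adjustment).
S = 1000/89 − 10 = 110/89 in ≈ 1.236 in
Ia = 0.2·(110/89) = 22/89 in ≈ 0.247 in
Since P=6.670 > Ia=0.247: effective rainfall P−Ia = 57163/8900 in
Runoff Q = (P−Ia)²/(P−Ia+S) = (6.423)²/(6.423+1.236) = 3267608569/606650700 ≈ 5.386 in

Q = 3267608569/606650700 in ≈ 5.386 in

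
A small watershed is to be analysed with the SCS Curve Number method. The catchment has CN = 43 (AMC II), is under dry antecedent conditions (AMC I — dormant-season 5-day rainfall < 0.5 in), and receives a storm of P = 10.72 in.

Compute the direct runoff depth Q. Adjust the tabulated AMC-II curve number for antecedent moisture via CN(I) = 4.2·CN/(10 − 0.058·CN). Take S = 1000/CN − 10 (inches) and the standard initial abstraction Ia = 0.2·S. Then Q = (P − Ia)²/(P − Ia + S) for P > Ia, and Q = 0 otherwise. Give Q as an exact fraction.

Q = 275029056/509194175 in ≈ 0.540 in

Dry (AMC I): CN(I) = 4.2·43/(10 − 0.058·43) = (903/5)/(3753/500) = 30100/1251 ≈ 24.061
S = 1000/(30100/1251) − 10 = 9500/301 in ≈ 31.561 in
Initial abstraction Ia = S/5 = (9500/301)/5 = 1900/301 ≈ 6.312 in
P − Ia = 10.720 − 6.312 = 33168/7525 ≈ 4.408 in (> 0, runoff occurs)
Runoff Q = (P−Ia)²/(P−Ia+S) = (4.408)²/(4.408+31.561) = 275029056/509194175 ≈ 0.540 in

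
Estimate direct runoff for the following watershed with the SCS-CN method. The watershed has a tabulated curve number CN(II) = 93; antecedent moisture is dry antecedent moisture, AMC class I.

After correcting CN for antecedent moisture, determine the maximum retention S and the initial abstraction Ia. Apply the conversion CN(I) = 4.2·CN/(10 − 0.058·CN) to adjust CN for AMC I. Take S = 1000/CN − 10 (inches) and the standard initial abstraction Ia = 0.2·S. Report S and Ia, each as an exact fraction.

Dry (AMC I): CN(I) = 4.2·93/(10 − 0.058·93) = (1953/5)/(2303/500) = 27900/329 ≈ 84.802
Retention S: 1000/CN − 10 with CN=84.802 → S = 500/279 ≈ 1.792 in
Ia = 0.2·(500/279) = 100/279 in ≈ 0.358 in

S = 500/279 in ≈ 1.792 in; Ia = 100/279 in ≈ 0.358 in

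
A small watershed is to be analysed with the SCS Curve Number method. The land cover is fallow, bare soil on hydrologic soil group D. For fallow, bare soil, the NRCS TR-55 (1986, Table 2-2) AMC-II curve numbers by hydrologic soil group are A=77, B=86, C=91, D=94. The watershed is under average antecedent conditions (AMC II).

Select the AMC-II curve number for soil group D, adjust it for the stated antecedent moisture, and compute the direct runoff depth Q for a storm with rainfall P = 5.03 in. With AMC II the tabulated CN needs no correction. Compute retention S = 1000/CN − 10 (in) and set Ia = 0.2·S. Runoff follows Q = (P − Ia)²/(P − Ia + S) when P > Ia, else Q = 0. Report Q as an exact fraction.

Q = 530887681/122392700 in ≈ 4.338 in

NRCS table: fallow, bare soil, soil group D → CN(II) = 94
Average conditions: CN = 94 (no AMC adjustment).
S = 1000/94 − 10 = 30/47 in ≈ 0.638 in
Ia = 0.2·(30/47) = 6/47 in ≈ 0.128 in
Excess rainfall: 5.030 − 0.128 = 4.902 in; P > Ia so Q > 0
Q = (23041/4700)²/((23041/4700) + 30/47) = (530887681/22090000)/(26041/4700) = 530887681/122392700 in ≈ 4.338 in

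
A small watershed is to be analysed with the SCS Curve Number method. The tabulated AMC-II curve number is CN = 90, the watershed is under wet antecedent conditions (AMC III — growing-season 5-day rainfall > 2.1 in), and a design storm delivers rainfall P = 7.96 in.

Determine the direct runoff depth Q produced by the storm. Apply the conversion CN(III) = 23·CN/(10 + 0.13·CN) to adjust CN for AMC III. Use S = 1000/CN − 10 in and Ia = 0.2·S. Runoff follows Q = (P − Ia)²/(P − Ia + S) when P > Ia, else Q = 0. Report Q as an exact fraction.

Q = 1655920249/223523775 in ≈ 7.408 in

Wet (AMC III): CN(III) = 23·90/(10 + 0.13·90) = 2070/(217/10) = 20700/217 ≈ 95.392
Retention S: 1000/CN − 10 with CN=95.392 → S = 100/207 ≈ 0.483 in
Ia = 0.2S: 0.2·0.483 = 0.097 in (exactly 20/207)
Excess rainfall: 7.960 − 0.097 = 7.863 in; P > Ia so Q > 0
Q = (40693/5175)²/((40693/5175) + 100/207) = (1655920249/26780625)/(43193/5175) = 1655920249/223523775 in ≈ 7.408 in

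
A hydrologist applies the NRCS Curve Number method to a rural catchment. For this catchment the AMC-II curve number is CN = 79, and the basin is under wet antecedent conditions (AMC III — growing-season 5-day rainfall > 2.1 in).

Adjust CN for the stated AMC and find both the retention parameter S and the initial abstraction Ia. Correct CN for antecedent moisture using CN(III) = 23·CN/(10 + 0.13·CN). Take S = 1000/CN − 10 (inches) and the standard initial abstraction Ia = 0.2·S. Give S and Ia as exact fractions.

S = 2100/1817 in ≈ 1.156 in; Ia = 420/1817 in ≈ 0.231 in

Adjust CN=79 to AMC III: 23·79/(10 + 0.13·79) → 1817 ÷ (2027/100) = 181700/2027 ≈ 89.640
Retention S: 1000/CN − 10 with CN=89.640 → S = 2100/1817 ≈ 1.156 in
Initial abstraction Ia = S/5 = (2100/1817)/5 = 420/1817 ≈ 0.231 in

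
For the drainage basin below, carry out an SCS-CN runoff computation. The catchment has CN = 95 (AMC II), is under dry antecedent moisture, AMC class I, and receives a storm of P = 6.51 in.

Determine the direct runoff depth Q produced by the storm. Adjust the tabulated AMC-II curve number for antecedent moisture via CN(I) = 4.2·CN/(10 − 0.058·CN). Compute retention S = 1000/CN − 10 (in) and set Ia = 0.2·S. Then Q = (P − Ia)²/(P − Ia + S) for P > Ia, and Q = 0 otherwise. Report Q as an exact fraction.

Adjust CN=95 to AMC I: 4.2·95/(10 − 0.058·95) → 399 ÷ (449/100) = 39900/449 ≈ 88.864
Retention S: 1000/CN − 10 with CN=88.864 → S = 500/399 ≈ 1.253 in
Ia = 0.2·(500/399) = 100/399 in ≈ 0.251 in
Excess rainfall: 6.510 − 0.251 = 6.259 in; P > Ia so Q > 0
Q = (249749/39900)²/((249749/39900) + 500/399) = (62374563001/1592010000)/(299749/39900) = 62374563001/11959985100 in ≈ 5.215 in

Q = 62374563001/11959985100 in ≈ 5.215 in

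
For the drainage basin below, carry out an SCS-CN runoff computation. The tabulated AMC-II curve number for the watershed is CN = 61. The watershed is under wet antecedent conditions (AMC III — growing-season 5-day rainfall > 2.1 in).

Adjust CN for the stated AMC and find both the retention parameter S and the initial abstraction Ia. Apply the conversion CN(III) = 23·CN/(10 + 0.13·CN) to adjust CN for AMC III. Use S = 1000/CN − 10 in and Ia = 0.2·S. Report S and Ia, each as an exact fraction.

Wet (AMC III): CN(III) = 23·61/(10 + 0.13·61) = 1403/(1793/100) = 140300/1793 ≈ 78.249
Max retention: S = 1000/(140300/1793) − 10 = 3900/1403 in (≈ 2.780 in)
Initial abstraction Ia = S/5 = (3900/1403)/5 = 780/1403 ≈ 0.556 in

S = 3900/1403 in ≈ 2.780 in; Ia = 780/1403 in ≈ 0.556 in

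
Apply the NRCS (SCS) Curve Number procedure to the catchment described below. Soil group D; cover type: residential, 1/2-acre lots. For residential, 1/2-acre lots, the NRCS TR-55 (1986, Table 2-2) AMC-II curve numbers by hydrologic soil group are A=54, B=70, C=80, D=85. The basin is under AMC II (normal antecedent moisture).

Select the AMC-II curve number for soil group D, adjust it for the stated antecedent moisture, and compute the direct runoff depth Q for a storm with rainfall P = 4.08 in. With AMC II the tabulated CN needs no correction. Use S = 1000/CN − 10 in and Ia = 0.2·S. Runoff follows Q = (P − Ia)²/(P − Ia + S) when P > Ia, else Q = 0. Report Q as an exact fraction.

Q = 418176/165325 in ≈ 2.529 in

NRCS table: residential, 1/2-acre lots, soil group D → CN(II) = 85
CN(II) = 85; AMC II needs no correction.
S = 1000/85 − 10 = 30/17 in ≈ 1.765 in
Ia = 0.2·(30/17) = 6/17 in ≈ 0.353 in
P − Ia = 4.080 − 0.353 = 1584/425 ≈ 3.727 in (> 0, runoff occurs)
Q: (1584/425)² ÷ (2334/425) = 418176/165325 in (≈ 2.529 in)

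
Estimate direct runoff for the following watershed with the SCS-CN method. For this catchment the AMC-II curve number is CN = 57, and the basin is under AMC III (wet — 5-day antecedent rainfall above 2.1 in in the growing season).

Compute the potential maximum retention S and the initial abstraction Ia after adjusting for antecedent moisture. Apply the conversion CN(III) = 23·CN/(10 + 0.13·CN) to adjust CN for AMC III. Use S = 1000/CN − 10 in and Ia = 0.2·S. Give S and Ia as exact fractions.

S = 4300/1311 in ≈ 3.280 in; Ia = 860/1311 in ≈ 0.656 in

Wet (AMC III): CN(III) = 23·57/(10 + 0.13·57) = 1311/(1741/100) = 131100/1741 ≈ 75.302
Max retention: S = 1000/(131100/1741) − 10 = 4300/1311 in (≈ 3.280 in)
Initial abstraction Ia = S/5 = (4300/1311)/5 = 860/1311 ≈ 0.656 in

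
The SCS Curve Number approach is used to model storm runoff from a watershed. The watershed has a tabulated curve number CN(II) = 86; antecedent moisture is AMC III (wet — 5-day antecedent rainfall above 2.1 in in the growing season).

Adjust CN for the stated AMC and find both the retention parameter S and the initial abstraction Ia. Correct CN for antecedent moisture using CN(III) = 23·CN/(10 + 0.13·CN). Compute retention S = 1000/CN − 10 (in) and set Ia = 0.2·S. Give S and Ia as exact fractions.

S = 700/989 in ≈ 0.708 in; Ia = 140/989 in ≈ 0.142 in

Wet (AMC III): CN(III) = 23·86/(10 + 0.13·86) = 1978/(1059/50) = 98900/1059 ≈ 93.390
S = 1000/(98900/1059) − 10 = 700/989 in ≈ 0.708 in
Ia = 0.2S: 0.2·0.708 = 0.142 in (exactly 140/989)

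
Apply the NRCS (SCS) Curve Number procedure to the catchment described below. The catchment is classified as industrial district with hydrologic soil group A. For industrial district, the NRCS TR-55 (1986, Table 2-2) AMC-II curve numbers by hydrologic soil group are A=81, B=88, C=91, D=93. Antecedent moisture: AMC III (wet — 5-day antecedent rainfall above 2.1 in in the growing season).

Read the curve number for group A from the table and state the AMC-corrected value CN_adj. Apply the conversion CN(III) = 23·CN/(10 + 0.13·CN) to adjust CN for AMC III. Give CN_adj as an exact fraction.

CN_adj = 186300/2053 ≈ 90.745

NRCS table: industrial district, soil group A → CN(II) = 81
Adjust CN=81 to AMC III: 23·81/(10 + 0.13·81) → 1863 ÷ (2053/100) = 186300/2053 ≈ 90.745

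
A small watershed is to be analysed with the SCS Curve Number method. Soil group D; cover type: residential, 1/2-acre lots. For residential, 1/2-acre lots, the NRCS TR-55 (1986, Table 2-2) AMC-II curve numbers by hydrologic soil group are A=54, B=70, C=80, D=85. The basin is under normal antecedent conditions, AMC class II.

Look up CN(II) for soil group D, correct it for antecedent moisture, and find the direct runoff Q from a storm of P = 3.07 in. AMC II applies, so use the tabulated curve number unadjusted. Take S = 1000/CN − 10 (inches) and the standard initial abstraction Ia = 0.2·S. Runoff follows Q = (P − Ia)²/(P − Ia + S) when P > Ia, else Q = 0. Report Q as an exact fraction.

NRCS table: residential, 1/2-acre lots, soil group D → CN(II) = 85
Average conditions: CN = 85 (no AMC adjustment).
Retention S: 1000/CN − 10 with CN=85.000 → S = 30/17 ≈ 1.765 in
Initial abstraction Ia = S/5 = (30/17)/5 = 6/17 ≈ 0.353 in
Excess rainfall: 3.070 − 0.353 = 2.717 in; P > Ia so Q > 0
Q = (4619/1700)²/((4619/1700) + 30/17) = (21335161/2890000)/(7619/1700) = 21335161/12952300 in ≈ 1.647 in

Q = 21335161/12952300 in ≈ 1.647 in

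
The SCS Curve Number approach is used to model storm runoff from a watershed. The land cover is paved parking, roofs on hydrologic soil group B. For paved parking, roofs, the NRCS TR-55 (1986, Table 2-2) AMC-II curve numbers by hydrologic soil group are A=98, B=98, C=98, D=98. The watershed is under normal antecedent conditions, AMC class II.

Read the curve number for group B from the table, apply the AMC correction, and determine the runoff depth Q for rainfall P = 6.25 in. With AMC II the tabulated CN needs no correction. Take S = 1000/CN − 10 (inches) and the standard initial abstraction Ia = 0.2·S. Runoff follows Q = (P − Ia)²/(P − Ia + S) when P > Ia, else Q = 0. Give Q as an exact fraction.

Q = 1481089/246372 in ≈ 6.012 in

NRCS table: paved parking, roofs, soil group B → CN(II) = 98
CN(II) = 98; AMC II needs no correction.
S = 1000/98 − 10 = 10/49 in ≈ 0.204 in
Ia = 0.2·(10/49) = 2/49 in ≈ 0.041 in
P − Ia = 6.250 − 0.041 = 1217/196 ≈ 6.209 in (> 0, runoff occurs)
Q = (1217/196)²/((1217/196) + 10/49) = (1481089/38416)/(1257/196) = 1481089/246372 in ≈ 6.012 in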